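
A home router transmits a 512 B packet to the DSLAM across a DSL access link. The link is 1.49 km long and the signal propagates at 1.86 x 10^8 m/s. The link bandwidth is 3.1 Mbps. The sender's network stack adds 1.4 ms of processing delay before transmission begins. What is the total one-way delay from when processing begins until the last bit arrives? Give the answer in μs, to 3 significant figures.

L = 512 × 8 = 4096 bits.
Transmission delay = L/R = 4096 / 3100000 = 1321.29 μs.
Propagation delay = d/s = 1490 m / 186000000 m/s = 8.01075 μs.
Plus processing delay 1.4 ms = 1400 μs.
Total = 2730 μs.

2730 μs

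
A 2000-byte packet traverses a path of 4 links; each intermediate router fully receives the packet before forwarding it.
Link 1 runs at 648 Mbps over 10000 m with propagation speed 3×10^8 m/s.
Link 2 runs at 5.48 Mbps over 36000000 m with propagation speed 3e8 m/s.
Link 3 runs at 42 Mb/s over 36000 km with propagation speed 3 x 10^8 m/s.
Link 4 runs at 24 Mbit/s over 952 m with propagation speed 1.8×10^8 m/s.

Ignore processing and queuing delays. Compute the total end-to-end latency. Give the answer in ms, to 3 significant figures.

L = 2000 × 8 = 16000 bits.
Transmission delays (L/R per hop): 0.0246914, 2.91971, 0.380952, 0.666667 ms; sum = 3.99202 ms.
Propagation delays (d/s per hop): 0.0333333, 120, 120, 0.00528889 ms; sum = 240.039 ms.
End-to-end = 244 ms.

244 ms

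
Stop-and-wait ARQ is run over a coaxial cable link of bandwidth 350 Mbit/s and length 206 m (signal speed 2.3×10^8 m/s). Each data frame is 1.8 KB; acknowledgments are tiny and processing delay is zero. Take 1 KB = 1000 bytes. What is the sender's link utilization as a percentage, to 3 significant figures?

t_tx = L/R = 14400/350000000 = 4.11429e-05 s.
t_prop = 206/2.3e+08 = 8.95652e-07 s; RTT = 1.7913e-06 s.
Cycle = t_tx + RTT = 4.29342e-05 s.
Utilization = t_tx / cycle = 4.11429e-05/4.29342e-05 = 95.8 %.

95.8 %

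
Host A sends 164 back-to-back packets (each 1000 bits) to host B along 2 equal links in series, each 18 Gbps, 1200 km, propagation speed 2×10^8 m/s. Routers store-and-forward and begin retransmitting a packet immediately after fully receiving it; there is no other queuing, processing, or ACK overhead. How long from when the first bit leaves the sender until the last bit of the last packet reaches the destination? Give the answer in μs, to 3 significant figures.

12000 μs

Per-hop transmission t_tx = L/R = 1000/18000000000 = 0.0555556 μs.
Per-hop propagation t_prop = 1200000/200000000 = 6000 μs.
Pipeline fill: first packet needs 2·t_tx to clear all hops; remaining 163 packets each add one t_tx.
Total = (2+164-1)·t_tx + 2·t_prop = 165·0.0555556 + 2·6000 = 12000 μs.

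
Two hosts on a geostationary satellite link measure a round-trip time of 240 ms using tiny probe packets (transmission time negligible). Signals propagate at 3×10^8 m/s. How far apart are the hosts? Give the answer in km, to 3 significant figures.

36000 km

One-way propagation = RTT/2 = 120 ms.
d = s × t = 300000000 × 0.12 = 36000 km.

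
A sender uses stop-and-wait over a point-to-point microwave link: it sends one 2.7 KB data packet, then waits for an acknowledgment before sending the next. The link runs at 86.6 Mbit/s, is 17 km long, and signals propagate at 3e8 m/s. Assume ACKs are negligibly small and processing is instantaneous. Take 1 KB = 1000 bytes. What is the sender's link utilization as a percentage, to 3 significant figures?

68.8 %

t_tx = L/R = 21600/86600000 = 0.000249423 s.
t_prop = 17000/300000000 = 5.66667e-05 s; RTT = 0.000113333 s.
Cycle = t_tx + RTT = 0.000362756 s.
Utilization = t_tx / cycle = 0.000249423/0.000362756 = 68.8 %.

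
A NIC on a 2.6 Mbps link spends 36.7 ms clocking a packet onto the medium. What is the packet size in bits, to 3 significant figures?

L = R × t_tx = 2600000 b/s × 0.0367 s = 95420 bits.

95400 bits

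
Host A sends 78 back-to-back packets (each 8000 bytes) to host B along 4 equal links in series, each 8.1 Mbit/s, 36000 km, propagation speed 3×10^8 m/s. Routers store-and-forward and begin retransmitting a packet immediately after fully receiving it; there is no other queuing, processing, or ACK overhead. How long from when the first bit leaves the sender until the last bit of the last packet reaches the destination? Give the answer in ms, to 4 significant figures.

1120 ms

Per-hop transmission t_tx = L/R = 64000/8100000 = 7.90123 ms.
Per-hop propagation t_prop = 36000000/300000000 = 120 ms.
Pipeline fill: first packet needs 4·t_tx to clear all hops; remaining 77 packets each add one t_tx.
Total = (4+78-1)·t_tx + 4·t_prop = 81·7.90123 + 4·120 = 1120 ms.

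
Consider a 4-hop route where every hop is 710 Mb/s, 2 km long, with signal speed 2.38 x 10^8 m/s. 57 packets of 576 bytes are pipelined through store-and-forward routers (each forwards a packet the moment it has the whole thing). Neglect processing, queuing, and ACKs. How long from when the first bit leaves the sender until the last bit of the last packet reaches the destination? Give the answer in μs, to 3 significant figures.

Per-hop transmission t_tx = L/R = 4608/710000000 = 6.49014 μs.
Per-hop propagation t_prop = 2000/238000000 = 8.40336 μs.
Pipeline fill: first packet needs 4·t_tx to clear all hops; remaining 56 packets each add one t_tx.
Total = (4+57-1)·t_tx + 4·t_prop = 60·6.49014 + 4·8.40336 = 423 μs.

423 μs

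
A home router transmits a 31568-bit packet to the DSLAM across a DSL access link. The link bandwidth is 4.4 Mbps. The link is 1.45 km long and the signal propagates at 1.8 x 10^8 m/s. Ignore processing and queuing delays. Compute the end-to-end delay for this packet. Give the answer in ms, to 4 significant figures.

7.183 ms

Transmission delay = L/R = 31568 / 4400000 = 7.17455 ms.
Propagation delay = d/s = 1450 m / 180000000 m/s = 0.00805556 ms.
Total = 7.183 ms.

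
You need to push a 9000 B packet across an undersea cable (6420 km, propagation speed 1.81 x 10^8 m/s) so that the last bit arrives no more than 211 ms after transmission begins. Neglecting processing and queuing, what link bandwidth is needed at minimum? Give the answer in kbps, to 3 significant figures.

410 kbps

L = 72000 bits.
Propagation delay = 6420000 / 181000000 = 35.4696 ms.
Transmission budget = 211 − 35.4696 = 175.53 ms.
R ≥ L / t_tx = 72000 bits / 0.17553 s = 410 kbps.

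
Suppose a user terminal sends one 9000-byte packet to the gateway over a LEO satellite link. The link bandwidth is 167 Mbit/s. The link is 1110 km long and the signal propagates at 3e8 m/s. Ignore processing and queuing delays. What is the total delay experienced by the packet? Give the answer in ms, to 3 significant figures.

L = 9000 × 8 = 72000 bits.
Transmission delay = L/R = 72000 / 167000000 = 0.431138 ms.
Propagation delay = d/s = 1110000 m / 300000000 m/s = 3.7 ms.
Total = 4.13 ms.

4.13 ms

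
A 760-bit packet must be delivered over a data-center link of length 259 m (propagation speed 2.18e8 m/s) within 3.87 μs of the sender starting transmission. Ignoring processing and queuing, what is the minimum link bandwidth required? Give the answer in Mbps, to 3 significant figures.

283 Mbps

Propagation delay = 259 / 2.18e+08 = 1.18807 μs.
Transmission budget = 3.87 − 1.18807 = 2.68193 μs.
R ≥ L / t_tx = 760 bits / 2.68193e-06 s = 283 Mbps.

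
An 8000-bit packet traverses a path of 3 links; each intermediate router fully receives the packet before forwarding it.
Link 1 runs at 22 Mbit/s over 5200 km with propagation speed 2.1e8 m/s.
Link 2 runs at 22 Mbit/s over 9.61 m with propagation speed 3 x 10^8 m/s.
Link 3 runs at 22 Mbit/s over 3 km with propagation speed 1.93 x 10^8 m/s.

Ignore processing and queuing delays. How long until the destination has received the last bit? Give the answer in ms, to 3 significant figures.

25.9 ms

Transmission delay per hop = L/R = 8000/22000000 = 0.363636 ms; 3 hops → 1.09091 ms.
Propagation delays (d/s per hop): 24.7619, 3.20333e-05, 0.015544 ms; sum = 24.7775 ms.
End-to-end = 25.9 ms.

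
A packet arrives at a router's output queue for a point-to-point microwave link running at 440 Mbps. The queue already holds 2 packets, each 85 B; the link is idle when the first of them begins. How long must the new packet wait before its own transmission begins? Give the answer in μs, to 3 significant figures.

Each queued packet: L/R = 680/440000000 = 1.54545 μs.
2 queued → 3.09091 μs.
Queuing delay = 3.09 μs.

3.09 μs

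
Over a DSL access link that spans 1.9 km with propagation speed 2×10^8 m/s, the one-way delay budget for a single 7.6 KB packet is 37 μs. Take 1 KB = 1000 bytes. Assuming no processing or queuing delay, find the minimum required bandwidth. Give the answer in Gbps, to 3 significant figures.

2.21 Gbps

L = 60800 bits.
Propagation delay = 1900 / 200000000 = 9.5 μs.
Transmission budget = 37 − 9.5 = 27.5 μs.
R ≥ L / t_tx = 60800 bits / 2.75e-05 s = 2.21 Gbps.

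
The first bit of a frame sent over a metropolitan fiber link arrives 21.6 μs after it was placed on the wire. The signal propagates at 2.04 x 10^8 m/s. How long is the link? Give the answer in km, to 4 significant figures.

4.406 km

d = s × t_prop = 204000000 × 2.16e-05 = 4.406 km.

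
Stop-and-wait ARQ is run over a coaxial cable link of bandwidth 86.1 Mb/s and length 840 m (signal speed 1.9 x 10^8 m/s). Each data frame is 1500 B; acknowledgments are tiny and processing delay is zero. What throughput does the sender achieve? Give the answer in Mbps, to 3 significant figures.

81.0 Mbps

t_tx = L/R = 12000/86100000 = 0.000139373 s.
t_prop = 840/190000000 = 4.42105e-06 s; RTT = 8.84211e-06 s.
Cycle = t_tx + RTT = 0.000148215 s.
Throughput = L / cycle = 12000 / 0.000148215 = 81.0 Mbps.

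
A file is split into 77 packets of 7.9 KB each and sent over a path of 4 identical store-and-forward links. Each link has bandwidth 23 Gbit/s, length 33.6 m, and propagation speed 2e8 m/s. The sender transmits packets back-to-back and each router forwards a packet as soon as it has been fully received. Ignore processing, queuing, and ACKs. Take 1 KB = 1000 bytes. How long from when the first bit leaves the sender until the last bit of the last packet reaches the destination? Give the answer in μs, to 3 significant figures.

Per-hop transmission t_tx = L/R = 63200/23000000000 = 2.74783 μs.
Per-hop propagation t_prop = 33.6/200000000 = 0.168 μs.
Pipeline fill: first packet needs 4·t_tx to clear all hops; remaining 76 packets each add one t_tx.
Total = (4+77-1)·t_tx + 4·t_prop = 80·2.74783 + 4·0.168 = 220 μs.

220 μs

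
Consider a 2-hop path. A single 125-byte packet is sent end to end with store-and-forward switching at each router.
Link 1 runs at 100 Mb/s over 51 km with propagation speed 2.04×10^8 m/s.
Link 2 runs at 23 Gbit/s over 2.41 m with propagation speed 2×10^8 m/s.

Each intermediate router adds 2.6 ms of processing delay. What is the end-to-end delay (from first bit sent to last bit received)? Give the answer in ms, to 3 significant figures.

L = 125 × 8 = 1000 bits.
Transmission delays (L/R per hop): 0.01, 4.34783e-05 ms; sum = 0.0100435 ms.
Propagation delays (d/s per hop): 0.25, 1.205e-05 ms; sum = 0.250012 ms.
Processing at 1 router(s): 1 × 2.6 ms = 2.6 ms.
End-to-end = 2.86 ms.

2.86 ms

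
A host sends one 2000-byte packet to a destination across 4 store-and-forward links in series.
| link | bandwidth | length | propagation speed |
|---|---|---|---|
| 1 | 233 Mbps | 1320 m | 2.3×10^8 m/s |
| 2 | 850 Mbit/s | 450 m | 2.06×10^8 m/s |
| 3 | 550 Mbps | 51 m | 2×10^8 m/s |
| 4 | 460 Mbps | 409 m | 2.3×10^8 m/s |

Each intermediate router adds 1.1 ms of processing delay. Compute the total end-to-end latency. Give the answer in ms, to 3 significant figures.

3.46 ms

L = 2000 × 8 = 16000 bits.
Transmission delays (L/R per hop): 0.0686695, 0.0188235, 0.0290909, 0.0347826 ms; sum = 0.151367 ms.
Propagation delays (d/s per hop): 0.00573913, 0.00218447, 0.000255, 0.00177826 ms; sum = 0.00995686 ms.
Processing at 3 router(s): 3 × 1.1 ms = 3.3 ms.
End-to-end = 3.46 ms.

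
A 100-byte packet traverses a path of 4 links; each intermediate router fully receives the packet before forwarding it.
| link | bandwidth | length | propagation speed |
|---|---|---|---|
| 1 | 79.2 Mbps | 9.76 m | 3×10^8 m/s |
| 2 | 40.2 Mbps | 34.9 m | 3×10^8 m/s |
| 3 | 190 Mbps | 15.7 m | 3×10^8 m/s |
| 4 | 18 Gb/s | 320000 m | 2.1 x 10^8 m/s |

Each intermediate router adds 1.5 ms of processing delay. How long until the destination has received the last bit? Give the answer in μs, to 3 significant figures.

L = 100 × 8 = 800 bits.
Transmission delays (L/R per hop): 10.101, 19.9005, 4.21053, 0.0444444 μs; sum = 34.2565 μs.
Propagation delays (d/s per hop): 0.0325333, 0.116333, 0.0523333, 1523.81 μs; sum = 1524.01 μs.
Processing at 3 router(s): 3 × 1.5 ms = 4500 μs.
End-to-end = 6060 μs.

6060 μs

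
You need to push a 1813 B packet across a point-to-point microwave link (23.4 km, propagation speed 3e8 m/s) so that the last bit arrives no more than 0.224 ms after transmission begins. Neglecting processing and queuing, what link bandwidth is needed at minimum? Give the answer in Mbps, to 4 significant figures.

L = 14504 bits.
Propagation delay = 23400 / 300000000 = 0.078 ms.
Transmission budget = 0.224 − 0.078 = 0.146 ms.
R ≥ L / t_tx = 14504 bits / 0.000146 s = 99.34 Mbps.

99.34 Mbps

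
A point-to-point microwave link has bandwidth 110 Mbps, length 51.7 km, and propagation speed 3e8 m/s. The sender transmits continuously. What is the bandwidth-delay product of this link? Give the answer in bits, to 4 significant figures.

Propagation delay = 51700 / 300000000 = 0.000172333 s.
BDP = R × t_prop = 110000000 × 0.000172333 = 18956.7 bits.

18960 bits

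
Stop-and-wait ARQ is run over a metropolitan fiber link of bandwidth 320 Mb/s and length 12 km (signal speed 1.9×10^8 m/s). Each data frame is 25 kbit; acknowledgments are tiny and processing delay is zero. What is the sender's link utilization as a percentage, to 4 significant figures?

t_tx = L/R = 25000/320000000 = 7.8125e-05 s.
t_prop = 12000/190000000 = 6.31579e-05 s; RTT = 0.000126316 s.
Cycle = t_tx + RTT = 0.000204441 s.
Utilization = t_tx / cycle = 7.8125e-05/0.000204441 = 38.21 %.

38.21 %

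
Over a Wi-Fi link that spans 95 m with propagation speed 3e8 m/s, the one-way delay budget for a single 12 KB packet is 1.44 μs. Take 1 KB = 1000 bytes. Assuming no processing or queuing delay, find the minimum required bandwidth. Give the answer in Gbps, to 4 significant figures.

L = 96000 bits.
Propagation delay = 95 / 300000000 = 0.316667 μs.
Transmission budget = 1.44 − 0.316667 = 1.12333 μs.
R ≥ L / t_tx = 96000 bits / 1.12333e-06 s = 85.46 Gbps.

85.46 Gbps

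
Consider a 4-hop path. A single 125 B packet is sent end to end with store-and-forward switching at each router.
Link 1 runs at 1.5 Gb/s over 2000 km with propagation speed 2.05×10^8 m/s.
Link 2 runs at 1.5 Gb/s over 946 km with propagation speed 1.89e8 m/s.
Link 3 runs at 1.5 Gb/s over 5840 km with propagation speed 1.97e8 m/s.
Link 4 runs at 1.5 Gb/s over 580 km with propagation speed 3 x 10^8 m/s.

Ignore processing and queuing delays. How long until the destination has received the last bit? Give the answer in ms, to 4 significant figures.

L = 125 × 8 = 1000 bits.
Transmission delay per hop = L/R = 1000/1500000000 = 0.000666667 ms; 4 hops → 0.00266667 ms.
Propagation delays (d/s per hop): 9.7561, 5.00529, 29.6447, 1.93333 ms; sum = 46.3394 ms.
End-to-end = 46.34 ms.

46.34 ms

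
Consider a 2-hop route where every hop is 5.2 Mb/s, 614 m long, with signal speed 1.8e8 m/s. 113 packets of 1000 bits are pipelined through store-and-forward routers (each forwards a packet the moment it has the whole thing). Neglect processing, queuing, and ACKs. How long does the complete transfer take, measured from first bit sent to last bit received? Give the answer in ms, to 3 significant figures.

21.9 ms

Per-hop transmission t_tx = L/R = 1000/5200000 = 0.192308 ms.
Per-hop propagation t_prop = 614/180000000 = 0.00341111 ms.
Pipeline fill: first packet needs 2·t_tx to clear all hops; remaining 112 packets each add one t_tx.
Total = (2+113-1)·t_tx + 2·t_prop = 114·0.192308 + 2·0.00341111 = 21.9 ms.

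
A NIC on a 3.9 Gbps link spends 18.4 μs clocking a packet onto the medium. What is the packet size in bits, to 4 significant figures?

L = R × t_tx = 3900000000 b/s × 1.84e-05 s = 71760 bits.

71760 bits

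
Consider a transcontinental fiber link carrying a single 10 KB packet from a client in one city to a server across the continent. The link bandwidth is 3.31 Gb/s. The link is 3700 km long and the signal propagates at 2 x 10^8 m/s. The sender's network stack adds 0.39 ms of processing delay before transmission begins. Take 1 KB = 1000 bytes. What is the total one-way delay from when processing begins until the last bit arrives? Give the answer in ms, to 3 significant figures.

L = 80000 bits.
Transmission delay = L/R = 80000 / 3310000000 = 0.0241692 ms.
Propagation delay = d/s = 3700000 m / 200000000 m/s = 18.5 ms.
Plus processing delay 0.39 ms = 0.39 ms.
Total = 18.9 ms.

18.9 ms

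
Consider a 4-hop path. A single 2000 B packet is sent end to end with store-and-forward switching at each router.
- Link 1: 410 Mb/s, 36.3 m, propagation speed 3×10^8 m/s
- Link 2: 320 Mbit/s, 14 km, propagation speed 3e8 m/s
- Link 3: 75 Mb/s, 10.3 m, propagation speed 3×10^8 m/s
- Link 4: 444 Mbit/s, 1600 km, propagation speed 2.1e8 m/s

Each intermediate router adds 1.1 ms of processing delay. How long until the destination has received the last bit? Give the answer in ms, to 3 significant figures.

L = 2000 × 8 = 16000 bits.
Transmission delays (L/R per hop): 0.0390244, 0.05, 0.213333, 0.036036 ms; sum = 0.338394 ms.
Propagation delays (d/s per hop): 0.000121, 0.0466667, 3.43333e-05, 7.61905 ms; sum = 7.66587 ms.
Processing at 3 router(s): 3 × 1.1 ms = 3.3 ms.
End-to-end = 11.3 ms.

11.3 ms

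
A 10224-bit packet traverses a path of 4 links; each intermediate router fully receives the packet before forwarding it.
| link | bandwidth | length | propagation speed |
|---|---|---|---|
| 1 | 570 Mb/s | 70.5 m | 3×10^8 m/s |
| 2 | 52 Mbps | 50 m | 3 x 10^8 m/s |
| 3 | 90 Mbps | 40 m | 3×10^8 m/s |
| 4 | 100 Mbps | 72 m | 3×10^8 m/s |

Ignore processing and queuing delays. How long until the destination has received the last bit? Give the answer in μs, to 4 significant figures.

Transmission delays (L/R per hop): 17.9368, 196.615, 113.6, 102.24 μs; sum = 430.392 μs.
Propagation delays (d/s per hop): 0.235, 0.166667, 0.133333, 0.24 μs; sum = 0.775 μs.
End-to-end = 431.2 μs.

431.2 μs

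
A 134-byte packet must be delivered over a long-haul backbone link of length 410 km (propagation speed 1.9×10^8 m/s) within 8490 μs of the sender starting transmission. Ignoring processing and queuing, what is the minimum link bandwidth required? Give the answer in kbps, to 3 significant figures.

L = 1072 bits.
Propagation delay = 410000 / 190000000 = 2157.89 μs.
Transmission budget = 8490 − 2157.89 = 6332.11 μs.
R ≥ L / t_tx = 1072 bits / 0.00633211 s = 169 kbps.

169 kbps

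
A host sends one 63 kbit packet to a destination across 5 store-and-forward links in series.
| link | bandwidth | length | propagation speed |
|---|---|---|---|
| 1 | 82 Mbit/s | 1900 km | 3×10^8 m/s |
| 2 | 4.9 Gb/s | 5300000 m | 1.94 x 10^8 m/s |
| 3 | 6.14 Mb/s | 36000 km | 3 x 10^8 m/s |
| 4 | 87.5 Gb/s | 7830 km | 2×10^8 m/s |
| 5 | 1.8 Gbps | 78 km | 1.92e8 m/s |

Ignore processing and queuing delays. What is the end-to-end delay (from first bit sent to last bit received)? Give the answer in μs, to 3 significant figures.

L = 63000 bits.
Transmission delays (L/R per hop): 768.293, 12.8571, 10260.6, 0.72, 35 μs; sum = 11077.5 μs.
Propagation delays (d/s per hop): 6333.33, 27319.6, 120000, 39150, 406.25 μs; sum = 193209 μs.
End-to-end = 204000 μs.

204000 μs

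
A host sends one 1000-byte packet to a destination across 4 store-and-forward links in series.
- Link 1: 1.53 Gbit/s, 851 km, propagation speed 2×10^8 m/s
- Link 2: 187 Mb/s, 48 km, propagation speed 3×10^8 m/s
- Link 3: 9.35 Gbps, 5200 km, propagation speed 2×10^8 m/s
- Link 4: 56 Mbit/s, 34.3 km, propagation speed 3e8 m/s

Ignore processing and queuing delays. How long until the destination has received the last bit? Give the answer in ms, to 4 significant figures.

30.72 ms

L = 1000 × 8 = 8000 bits.
Transmission delays (L/R per hop): 0.00522876, 0.0427807, 0.000855615, 0.142857 ms; sum = 0.191722 ms.
Propagation delays (d/s per hop): 4.255, 0.16, 26, 0.114333 ms; sum = 30.5293 ms.
End-to-end = 30.72 ms.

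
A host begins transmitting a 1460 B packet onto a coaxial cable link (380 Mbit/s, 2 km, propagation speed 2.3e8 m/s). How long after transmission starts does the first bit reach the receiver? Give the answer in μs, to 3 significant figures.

First bit experiences only propagation delay: d/s = 2000/2.3e+08 = 8.70 μs.

8.70 μs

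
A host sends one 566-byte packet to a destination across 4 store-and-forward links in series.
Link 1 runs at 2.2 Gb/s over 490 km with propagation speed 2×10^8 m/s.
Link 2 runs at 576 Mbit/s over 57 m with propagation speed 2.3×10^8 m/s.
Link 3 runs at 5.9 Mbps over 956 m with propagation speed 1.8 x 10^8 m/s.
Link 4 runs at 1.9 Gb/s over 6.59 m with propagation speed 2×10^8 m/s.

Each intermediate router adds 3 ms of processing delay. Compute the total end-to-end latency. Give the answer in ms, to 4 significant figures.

L = 566 × 8 = 4528 bits.
Transmission delays (L/R per hop): 0.00205818, 0.00786111, 0.767458, 0.00238316 ms; sum = 0.77976 ms.
Propagation delays (d/s per hop): 2.45, 0.000247826, 0.00531111, 3.295e-05 ms; sum = 2.45559 ms.
Processing at 3 router(s): 3 × 3 ms = 9 ms.
End-to-end = 12.24 ms.

12.24 ms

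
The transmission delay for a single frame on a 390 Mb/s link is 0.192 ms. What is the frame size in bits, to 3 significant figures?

L = R × t_tx = 390000000 b/s × 0.000192 s = 74880 bits.

74900 bits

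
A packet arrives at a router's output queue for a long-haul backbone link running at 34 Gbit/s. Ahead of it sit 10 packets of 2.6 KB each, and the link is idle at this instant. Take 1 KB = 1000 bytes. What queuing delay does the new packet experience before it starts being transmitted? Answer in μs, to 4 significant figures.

Each queued packet: L/R = 20800/34000000000 = 0.611765 μs.
10 queued → 6.11765 μs.
Queuing delay = 6.118 μs.

6.118 μs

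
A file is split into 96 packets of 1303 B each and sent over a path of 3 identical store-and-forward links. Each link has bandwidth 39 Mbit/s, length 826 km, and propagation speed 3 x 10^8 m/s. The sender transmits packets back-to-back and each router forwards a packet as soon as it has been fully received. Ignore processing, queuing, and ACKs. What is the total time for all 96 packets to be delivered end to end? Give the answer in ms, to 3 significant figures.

34.5 ms

Per-hop transmission t_tx = L/R = 10424/39000000 = 0.267282 ms.
Per-hop propagation t_prop = 826000/300000000 = 2.75333 ms.
Pipeline fill: first packet needs 3·t_tx to clear all hops; remaining 95 packets each add one t_tx.
Total = (3+96-1)·t_tx + 3·t_prop = 98·0.267282 + 3·2.75333 = 34.5 ms.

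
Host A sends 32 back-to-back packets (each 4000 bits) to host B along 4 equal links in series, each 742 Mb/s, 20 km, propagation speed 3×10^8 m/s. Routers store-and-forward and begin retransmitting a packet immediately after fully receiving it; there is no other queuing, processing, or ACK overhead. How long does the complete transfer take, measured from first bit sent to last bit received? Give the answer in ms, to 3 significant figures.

0.455 ms

Per-hop transmission t_tx = L/R = 4000/742000000 = 0.00539084 ms.
Per-hop propagation t_prop = 20000/300000000 = 0.0666667 ms.
Pipeline fill: first packet needs 4·t_tx to clear all hops; remaining 31 packets each add one t_tx.
Total = (4+32-1)·t_tx + 4·t_prop = 35·0.00539084 + 4·0.0666667 = 0.455 ms.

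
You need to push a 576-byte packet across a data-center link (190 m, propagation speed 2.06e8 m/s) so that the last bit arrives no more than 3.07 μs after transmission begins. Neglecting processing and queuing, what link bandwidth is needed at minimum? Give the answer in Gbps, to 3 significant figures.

L = 4608 bits.
Propagation delay = 190 / 206000000 = 0.92233 μs.
Transmission budget = 3.07 − 0.92233 = 2.14767 μs.
R ≥ L / t_tx = 4608 bits / 2.14767e-06 s = 2.15 Gbps.

2.15 Gbps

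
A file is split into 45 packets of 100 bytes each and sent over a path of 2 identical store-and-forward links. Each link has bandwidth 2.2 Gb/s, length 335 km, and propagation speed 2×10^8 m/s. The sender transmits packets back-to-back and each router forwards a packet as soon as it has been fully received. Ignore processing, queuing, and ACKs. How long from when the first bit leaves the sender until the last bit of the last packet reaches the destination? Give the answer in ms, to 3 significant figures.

3.37 ms

Per-hop transmission t_tx = L/R = 800/2200000000 = 0.000363636 ms.
Per-hop propagation t_prop = 335000/200000000 = 1.675 ms.
Pipeline fill: first packet needs 2·t_tx to clear all hops; remaining 44 packets each add one t_tx.
Total = (2+45-1)·t_tx + 2·t_prop = 46·0.000363636 + 2·1.675 = 3.37 ms.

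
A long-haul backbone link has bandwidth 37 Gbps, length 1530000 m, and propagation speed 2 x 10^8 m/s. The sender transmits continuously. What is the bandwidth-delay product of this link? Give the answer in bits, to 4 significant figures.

283100000 bits

Propagation delay = 1530000 / 200000000 = 0.00765 s.
BDP = R × t_prop = 37000000000 × 0.00765 = 283050000 bits.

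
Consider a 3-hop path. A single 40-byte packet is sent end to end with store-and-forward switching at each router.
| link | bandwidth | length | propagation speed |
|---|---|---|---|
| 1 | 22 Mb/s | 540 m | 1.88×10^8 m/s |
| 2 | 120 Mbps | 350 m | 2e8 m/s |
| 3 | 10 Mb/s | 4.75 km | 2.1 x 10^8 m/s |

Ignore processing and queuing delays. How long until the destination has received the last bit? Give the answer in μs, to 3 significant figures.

L = 40 × 8 = 320 bits.
Transmission delays (L/R per hop): 14.5455, 2.66667, 32 μs; sum = 49.2121 μs.
Propagation delays (d/s per hop): 2.87234, 1.75, 22.619 μs; sum = 27.2414 μs.
End-to-end = 76.5 μs.

76.5 μs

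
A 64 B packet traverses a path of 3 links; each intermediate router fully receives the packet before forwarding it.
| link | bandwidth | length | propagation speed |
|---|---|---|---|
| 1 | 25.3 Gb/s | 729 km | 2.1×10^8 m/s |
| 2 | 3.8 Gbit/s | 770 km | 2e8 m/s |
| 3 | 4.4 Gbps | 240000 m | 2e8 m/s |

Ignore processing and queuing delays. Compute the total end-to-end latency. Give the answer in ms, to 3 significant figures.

L = 64 × 8 = 512 bits.
Transmission delays (L/R per hop): 2.02372e-05, 0.000134737, 0.000116364 ms; sum = 0.000271338 ms.
Propagation delays (d/s per hop): 3.47143, 3.85, 1.2 ms; sum = 8.52143 ms.
End-to-end = 8.52 ms.

8.52 ms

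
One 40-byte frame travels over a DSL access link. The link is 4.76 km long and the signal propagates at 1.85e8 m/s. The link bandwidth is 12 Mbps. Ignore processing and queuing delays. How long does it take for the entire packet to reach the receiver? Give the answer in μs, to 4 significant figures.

L = 40 × 8 = 320 bits.
Transmission delay = L/R = 320 / 12000000 = 26.6667 μs.
Propagation delay = d/s = 4760 m / 185000000 m/s = 25.7297 μs.
Total = 52.40 μs.

52.40 μs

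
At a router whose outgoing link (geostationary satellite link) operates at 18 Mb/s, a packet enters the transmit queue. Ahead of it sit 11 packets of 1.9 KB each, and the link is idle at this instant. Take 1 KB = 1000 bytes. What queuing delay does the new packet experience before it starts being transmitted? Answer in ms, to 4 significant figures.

9.289 ms

Each queued packet: L/R = 15200/18000000 = 0.844444 ms.
11 queued → 9.28889 ms.
Queuing delay = 9.289 ms.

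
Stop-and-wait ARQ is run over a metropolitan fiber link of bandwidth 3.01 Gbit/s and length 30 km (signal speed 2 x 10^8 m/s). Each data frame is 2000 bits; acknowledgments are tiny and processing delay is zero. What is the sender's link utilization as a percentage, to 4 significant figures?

0.2210 %

t_tx = L/R = 2000/3010000000 = 6.64452e-07 s.
t_prop = 30000/200000000 = 0.00015 s; RTT = 0.0003 s.
Cycle = t_tx + RTT = 0.000300664 s.
Utilization = t_tx / cycle = 6.64452e-07/0.000300664 = 0.2210 %.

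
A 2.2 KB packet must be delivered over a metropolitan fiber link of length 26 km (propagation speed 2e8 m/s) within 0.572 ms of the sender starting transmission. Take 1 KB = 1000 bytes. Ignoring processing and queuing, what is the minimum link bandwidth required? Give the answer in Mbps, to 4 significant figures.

L = 17600 bits.
Propagation delay = 26000 / 200000000 = 0.13 ms.
Transmission budget = 0.572 − 0.13 = 0.442 ms.
R ≥ L / t_tx = 17600 bits / 0.000442 s = 39.82 Mbps.

39.82 Mbps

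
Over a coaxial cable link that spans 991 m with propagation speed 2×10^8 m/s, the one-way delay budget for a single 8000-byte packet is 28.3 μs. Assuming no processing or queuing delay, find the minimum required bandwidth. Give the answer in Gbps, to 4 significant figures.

L = 64000 bits.
Propagation delay = 991 / 200000000 = 4.955 μs.
Transmission budget = 28.3 − 4.955 = 23.345 μs.
R ≥ L / t_tx = 64000 bits / 2.3345e-05 s = 2.741 Gbps.

2.741 Gbps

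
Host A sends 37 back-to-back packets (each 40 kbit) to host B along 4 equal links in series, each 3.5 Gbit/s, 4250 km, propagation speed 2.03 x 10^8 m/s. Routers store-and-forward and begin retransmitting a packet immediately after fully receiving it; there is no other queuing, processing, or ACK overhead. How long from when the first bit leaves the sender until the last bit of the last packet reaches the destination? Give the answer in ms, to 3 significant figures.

84.2 ms

Per-hop transmission t_tx = L/R = 40000/3500000000 = 0.0114286 ms.
Per-hop propagation t_prop = 4250000/2.03e+08 = 20.936 ms.
Pipeline fill: first packet needs 4·t_tx to clear all hops; remaining 36 packets each add one t_tx.
Total = (4+37-1)·t_tx + 4·t_prop = 40·0.0114286 + 4·20.936 = 84.2 ms.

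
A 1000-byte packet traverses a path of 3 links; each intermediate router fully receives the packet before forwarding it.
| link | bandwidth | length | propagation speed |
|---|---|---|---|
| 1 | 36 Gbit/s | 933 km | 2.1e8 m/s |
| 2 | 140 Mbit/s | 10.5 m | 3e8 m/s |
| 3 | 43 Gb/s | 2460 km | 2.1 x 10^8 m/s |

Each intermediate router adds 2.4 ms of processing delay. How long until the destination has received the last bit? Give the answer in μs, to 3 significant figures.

21000 μs

L = 1000 × 8 = 8000 bits.
Transmission delays (L/R per hop): 0.222222, 57.1429, 0.186047 μs; sum = 57.5511 μs.
Propagation delays (d/s per hop): 4442.86, 0.035, 11714.3 μs; sum = 16157.2 μs.
Processing at 2 router(s): 2 × 2.4 ms = 4800 μs.
End-to-end = 21000 μs.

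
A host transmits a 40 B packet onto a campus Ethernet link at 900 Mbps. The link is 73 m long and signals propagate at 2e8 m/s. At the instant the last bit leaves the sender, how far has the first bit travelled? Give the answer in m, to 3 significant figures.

t_tx = L/R = 320/900000000 = 3.55556e-07 s.
Distance = s × t_tx = 200000000 × 3.55556e-07 = 71.1 m.

71.1 m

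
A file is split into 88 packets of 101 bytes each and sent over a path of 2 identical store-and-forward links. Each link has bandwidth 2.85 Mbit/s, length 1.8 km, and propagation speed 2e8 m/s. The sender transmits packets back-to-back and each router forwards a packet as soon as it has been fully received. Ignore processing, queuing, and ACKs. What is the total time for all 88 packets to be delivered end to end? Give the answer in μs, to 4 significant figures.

25250 μs

Per-hop transmission t_tx = L/R = 808/2850000 = 283.509 μs.
Per-hop propagation t_prop = 1800/200000000 = 9 μs.
Pipeline fill: first packet needs 2·t_tx to clear all hops; remaining 87 packets each add one t_tx.
Total = (2+88-1)·t_tx + 2·t_prop = 89·283.509 + 2·9 = 25250 μs.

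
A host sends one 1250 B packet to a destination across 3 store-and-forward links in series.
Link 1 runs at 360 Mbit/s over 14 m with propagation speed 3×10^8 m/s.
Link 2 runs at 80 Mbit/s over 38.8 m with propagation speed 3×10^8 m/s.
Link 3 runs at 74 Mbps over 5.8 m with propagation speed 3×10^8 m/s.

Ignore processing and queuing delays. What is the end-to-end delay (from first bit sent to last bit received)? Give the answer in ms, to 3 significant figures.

0.288 ms

L = 1250 × 8 = 10000 bits.
Transmission delays (L/R per hop): 0.0277778, 0.125, 0.135135 ms; sum = 0.287913 ms.
Propagation delays (d/s per hop): 4.66667e-05, 0.000129333, 1.93333e-05 ms; sum = 0.000195333 ms.
End-to-end = 0.288 ms.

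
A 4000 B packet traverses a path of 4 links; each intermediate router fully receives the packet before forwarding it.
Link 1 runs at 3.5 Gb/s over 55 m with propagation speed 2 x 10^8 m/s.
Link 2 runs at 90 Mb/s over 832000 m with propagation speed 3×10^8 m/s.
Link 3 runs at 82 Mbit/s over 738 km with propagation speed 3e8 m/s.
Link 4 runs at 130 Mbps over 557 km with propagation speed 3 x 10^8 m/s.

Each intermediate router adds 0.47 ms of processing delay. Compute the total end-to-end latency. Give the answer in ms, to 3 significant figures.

L = 4000 × 8 = 32000 bits.
Transmission delays (L/R per hop): 0.00914286, 0.355556, 0.390244, 0.246154 ms; sum = 1.0011 ms.
Propagation delays (d/s per hop): 0.000275, 2.77333, 2.46, 1.85667 ms; sum = 7.09028 ms.
Processing at 3 router(s): 3 × 0.47 ms = 1.41 ms.
End-to-end = 9.50 ms.

9.50 ms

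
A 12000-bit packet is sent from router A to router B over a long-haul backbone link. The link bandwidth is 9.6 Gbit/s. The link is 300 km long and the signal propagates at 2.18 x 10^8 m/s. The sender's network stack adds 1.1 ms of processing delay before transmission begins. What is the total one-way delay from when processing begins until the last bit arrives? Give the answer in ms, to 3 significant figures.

Transmission delay = L/R = 12000 / 9600000000 = 0.00125 ms.
Propagation delay = d/s = 300000 m / 2.18e+08 m/s = 1.37615 ms.
Plus processing delay 1.1 ms = 1.1 ms.
Total = 2.48 ms.

2.48 ms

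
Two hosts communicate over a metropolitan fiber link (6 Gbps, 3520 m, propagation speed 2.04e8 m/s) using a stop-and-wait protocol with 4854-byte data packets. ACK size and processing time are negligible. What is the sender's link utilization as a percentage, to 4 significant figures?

t_tx = L/R = 38832/6000000000 = 6.472e-06 s.
t_prop = 3520/204000000 = 1.72549e-05 s; RTT = 3.45098e-05 s.
Cycle = t_tx + RTT = 4.09818e-05 s.
Utilization = t_tx / cycle = 6.472e-06/4.09818e-05 = 15.79 %.

15.79 %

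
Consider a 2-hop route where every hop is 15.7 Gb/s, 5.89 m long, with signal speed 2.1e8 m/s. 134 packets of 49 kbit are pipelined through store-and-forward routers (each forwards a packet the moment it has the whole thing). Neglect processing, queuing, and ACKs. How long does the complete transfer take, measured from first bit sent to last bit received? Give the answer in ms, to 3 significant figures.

Per-hop transmission t_tx = L/R = 49000/15700000000 = 0.00312102 ms.
Per-hop propagation t_prop = 5.89/210000000 = 2.80476e-05 ms.
Pipeline fill: first packet needs 2·t_tx to clear all hops; remaining 133 packets each add one t_tx.
Total = (2+134-1)·t_tx + 2·t_prop = 135·0.00312102 + 2·2.80476e-05 = 0.421 ms.

0.421 ms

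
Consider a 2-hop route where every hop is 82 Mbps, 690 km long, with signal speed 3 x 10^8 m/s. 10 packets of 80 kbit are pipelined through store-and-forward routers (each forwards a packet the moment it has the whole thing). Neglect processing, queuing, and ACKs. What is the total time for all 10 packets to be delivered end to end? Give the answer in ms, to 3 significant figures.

Per-hop transmission t_tx = L/R = 80000/82000000 = 0.97561 ms.
Per-hop propagation t_prop = 690000/300000000 = 2.3 ms.
Pipeline fill: first packet needs 2·t_tx to clear all hops; remaining 9 packets each add one t_tx.
Total = (2+10-1)·t_tx + 2·t_prop = 11·0.97561 + 2·2.3 = 15.3 ms.

15.3 ms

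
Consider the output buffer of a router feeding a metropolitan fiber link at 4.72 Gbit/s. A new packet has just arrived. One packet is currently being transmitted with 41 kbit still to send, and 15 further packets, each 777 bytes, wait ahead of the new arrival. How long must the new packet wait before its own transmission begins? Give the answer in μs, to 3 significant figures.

28.4 μs

Each queued packet: L/R = 6216/4720000000 = 1.31695 μs.
15 queued → 19.7542 μs.
Plus remaining 41000 bits of current packet: 8.68644 μs.
Queuing delay = 28.4 μs.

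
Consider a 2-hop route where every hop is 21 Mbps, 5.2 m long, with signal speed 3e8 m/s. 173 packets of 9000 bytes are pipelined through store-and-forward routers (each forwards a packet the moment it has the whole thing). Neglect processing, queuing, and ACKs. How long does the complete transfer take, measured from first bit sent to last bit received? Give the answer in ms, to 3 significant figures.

597 ms

Per-hop transmission t_tx = L/R = 72000/21000000 = 3.42857 ms.
Per-hop propagation t_prop = 5.2/300000000 = 1.73333e-05 ms.
Pipeline fill: first packet needs 2·t_tx to clear all hops; remaining 172 packets each add one t_tx.
Total = (2+173-1)·t_tx + 2·t_prop = 174·3.42857 + 2·1.73333e-05 = 597 ms.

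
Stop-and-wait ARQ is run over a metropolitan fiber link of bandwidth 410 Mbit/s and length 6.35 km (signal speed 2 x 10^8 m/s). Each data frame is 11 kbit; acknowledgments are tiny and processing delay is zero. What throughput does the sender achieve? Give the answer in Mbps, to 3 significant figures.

122 Mbps

t_tx = L/R = 11000/410000000 = 2.68293e-05 s.
t_prop = 6350/200000000 = 3.175e-05 s; RTT = 6.35e-05 s.
Cycle = t_tx + RTT = 9.03293e-05 s.
Throughput = L / cycle = 11000 / 9.03293e-05 = 122 Mbps.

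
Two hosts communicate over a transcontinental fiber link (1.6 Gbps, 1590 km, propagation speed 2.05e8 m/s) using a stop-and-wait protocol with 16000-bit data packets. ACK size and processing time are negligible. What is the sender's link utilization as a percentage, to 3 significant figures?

t_tx = L/R = 16000/1600000000 = 1e-05 s.
t_prop = 1590000/2.05e+08 = 0.0077561 s; RTT = 0.0155122 s.
Cycle = t_tx + RTT = 0.0155222 s.
Utilization = t_tx / cycle = 1e-05/0.0155222 = 0.0644 %.

0.0644 %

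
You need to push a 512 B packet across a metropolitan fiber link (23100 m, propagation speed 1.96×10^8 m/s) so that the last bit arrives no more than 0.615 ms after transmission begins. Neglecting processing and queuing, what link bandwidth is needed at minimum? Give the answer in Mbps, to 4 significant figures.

L = 4096 bits.
Propagation delay = 23100 / 196000000 = 0.117857 ms.
Transmission budget = 0.615 − 0.117857 = 0.497143 ms.
R ≥ L / t_tx = 4096 bits / 0.000497143 s = 8.239 Mbps.

8.239 Mbps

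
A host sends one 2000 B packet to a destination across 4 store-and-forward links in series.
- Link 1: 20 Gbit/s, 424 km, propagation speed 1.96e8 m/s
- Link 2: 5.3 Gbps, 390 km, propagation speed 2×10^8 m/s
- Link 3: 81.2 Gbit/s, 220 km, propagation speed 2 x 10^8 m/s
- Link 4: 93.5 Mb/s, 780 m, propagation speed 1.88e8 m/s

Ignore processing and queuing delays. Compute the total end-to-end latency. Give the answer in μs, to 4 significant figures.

5393 μs

L = 2000 × 8 = 16000 bits.
Transmission delays (L/R per hop): 0.8, 3.01887, 0.197044, 171.123 μs; sum = 175.139 μs.
Propagation delays (d/s per hop): 2163.27, 1950, 1100, 4.14894 μs; sum = 5217.41 μs.
End-to-end = 5393 μs.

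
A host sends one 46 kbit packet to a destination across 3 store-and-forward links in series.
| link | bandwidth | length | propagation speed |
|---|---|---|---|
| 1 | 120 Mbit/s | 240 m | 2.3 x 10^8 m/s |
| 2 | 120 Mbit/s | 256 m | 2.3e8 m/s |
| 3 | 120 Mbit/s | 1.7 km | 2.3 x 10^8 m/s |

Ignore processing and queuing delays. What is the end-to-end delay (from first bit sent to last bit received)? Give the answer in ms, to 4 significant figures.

1.160 ms

L = 46000 bits.
Transmission delay per hop = L/R = 46000/120000000 = 0.383333 ms; 3 hops → 1.15 ms.
Propagation delays (d/s per hop): 0.00104348, 0.00111304, 0.0073913 ms; sum = 0.00954783 ms.
End-to-end = 1.160 ms.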